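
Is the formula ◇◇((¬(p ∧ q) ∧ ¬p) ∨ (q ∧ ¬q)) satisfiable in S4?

Yes, satisfiable

1. ◇◇((¬(p ∧ q) ∧ ¬p) ∨ (q ∧ ¬q)), 0
2. ◇((¬(p ∧ q) ∧ ¬p) ∨ (q ∧ ¬q)), 1
3. (¬(p ∧ q) ∧ ¬p) ∨ (q ∧ ¬q), 2
4. ¬(p ∧ q) ∧ ¬p, 2
5. ¬(p ∧ q), 2
6. ¬p, 2
7. ¬q, 2
Accessibility: 0R0, 0R1, 0R2, 1R1, 1R2, 2R2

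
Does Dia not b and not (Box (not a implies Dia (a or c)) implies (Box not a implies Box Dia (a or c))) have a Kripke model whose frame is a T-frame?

Unsatisfiable

1. Dia not b and not (Box (not a implies Dia (a or c)) implies (Box not a implies Box Dia (a or c))), u
2. Dia not b, u
3. not (Box (not a implies Dia (a or c)) implies (Box not a implies Box Dia (a or c))), u
4. Box (not a implies Dia (a or c)), u
5. not (Box not a implies Box Dia (a or c)), u
6. Box not a, u
7. not Box Dia (a or c), u
8. not a implies Dia (a or c), u
9. not a, u
10. Dia (a or c), u
11. not b, v
12. not a implies Dia (a or c), v
13. not a, v
14. Dia (a or c), v
15. not Dia (a or c), w
16. not a implies Dia (a or c), w
17. not a, w
18. not (a or c), w
19. not c, w
20. Dia (a or c), w
21. a or c, x
22. not a implies Dia (a or c), x
23. not a, x
24. c, x
25. Dia (a or c), x
26. a or c, y
27. c, y
28. a or c, z
29. not (a or c), z
30. not a, z
31. not c, z
32. c, z
Accessibility: uRu, uRv, uRw, uRx, vRv, vRy, wRw, wRz, xRx, yRy, zRz
Branch closes: c and not c both at z.
(One branch shown.) All branches close.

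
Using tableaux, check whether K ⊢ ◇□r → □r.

Tableau for the negation ¬(◇□r → □r):
1. ¬(◇□r → □r), u
2. ◇□r, u
3. ¬□r, u
4. □r, v
5. ¬r, w
Accessibility: uRv, uRw
The negation has an open branch (countermodel exists).

Invalid (countermodel exists)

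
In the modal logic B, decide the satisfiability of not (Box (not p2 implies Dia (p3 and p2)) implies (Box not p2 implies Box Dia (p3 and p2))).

No, unsatisfiable

1. not (Box (not p2 implies Dia (p3 and p2)) implies (Box not p2 implies Box Dia (p3 and p2))), w0
2. Box (not p2 implies Dia (p3 and p2)), w0   [neg-implies-rule on 1]
3. not (Box not p2 implies Box Dia (p3 and p2)), w0   [neg-implies-rule on 1]
4. Box not p2, w0   [neg-implies-rule on 3]
5. not Box Dia (p3 and p2), w0   [neg-implies-rule on 3]
6. not p2 implies Dia (p3 and p2), w0   [Box-rule on 2 via w0Rw0]
7. not p2, w0   [Box-rule on 4 via w0Rw0]
8. Dia (p3 and p2), w0   [implies-rule on 6 (branches; this branch)]
9. not Dia (p3 and p2), w1   [neg-Box-rule on 5: fresh world w1, w0Rw1]
10. not p2 implies Dia (p3 and p2), w1   [Box-rule on 2 via w0Rw1]
11. not p2, w1   [Box-rule on 4 via w0Rw1]
12. not (p3 and p2), w0   [neg-Dia-rule on 9 via w1Rw0]
13. not (p3 and p2), w1   [neg-Dia-rule on 9 via w1Rw1]
14. Dia (p3 and p2), w1   [implies-rule on 10 (branches; this branch)]
15. p3 and p2, w2   [Dia-rule on 8: fresh world w2, w0Rw2]
16. p3, w2   [and-rule on 15]
17. p2, w2   [and-rule on 15]
18. not p2 implies Dia (p3 and p2), w2   [Box-rule on 2 via w0Rw2]
19. not p2, w2   [Box-rule on 4 via w0Rw2]
Accessibility: w0Rw0, w0Rw1, w0Rw2, w1Rw0, w1Rw1, w2Rw0, w2Rw2
Branch closes: p2 and not p2 both at w2.
(One branch shown.) All branches close.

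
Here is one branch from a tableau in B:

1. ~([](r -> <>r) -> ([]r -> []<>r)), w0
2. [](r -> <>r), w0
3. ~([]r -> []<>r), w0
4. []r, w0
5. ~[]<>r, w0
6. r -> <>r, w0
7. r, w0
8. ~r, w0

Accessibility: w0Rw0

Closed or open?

Yes, closed

Both r and ~r appear at w0.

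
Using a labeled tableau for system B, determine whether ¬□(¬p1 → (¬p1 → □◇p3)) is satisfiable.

Satisfiable (open branch found)

1. ¬□(¬p1 → (¬p1 → □◇p3)), u
2. ¬(¬p1 → (¬p1 → □◇p3)), v
3. ¬p1, v
4. ¬(¬p1 → □◇p3), v
5. ¬□◇p3, v
6. ¬◇p3, w
7. ¬p3, v
8. ¬p3, w
Accessibility: uRu, uRv, vRu, vRv, vRw, wRv, wRw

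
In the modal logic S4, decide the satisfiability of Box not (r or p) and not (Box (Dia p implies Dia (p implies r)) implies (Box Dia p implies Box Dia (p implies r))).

1. Box not (r or p) and not (Box (Dia p implies Dia (p implies r)) implies (Box Dia p implies Box Dia (p implies r))), w0
2. Box not (r or p), w0
3. not (Box (Dia p implies Dia (p implies r)) implies (Box Dia p implies Box Dia (p implies r))), w0
4. Box (Dia p implies Dia (p implies r)), w0
5. not (Box Dia p implies Box Dia (p implies r)), w0
6. Box Dia p, w0
7. not Box Dia (p implies r), w0
8. not (r or p), w0
9. not r, w0
10. not p, w0
11. Dia p implies Dia (p implies r), w0
12. Dia p, w0
13. Dia (p implies r), w0
14. not Dia (p implies r), w1
15. not (r or p), w1
16. not r, w1
17. not p, w1
18. Dia p implies Dia (p implies r), w1
19. Dia p, w1
20. not (p implies r), w1
21. p, w1
Accessibility: w0Rw0, w0Rw1, w1Rw1
Branch closes: p and not p both at w1.
All branches of the tableau close; one closing branch shown above.

Unsatisfiable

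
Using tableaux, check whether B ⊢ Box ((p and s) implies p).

Yes, valid

Tableau for the negation not Box ((p and s) implies p):
1. not Box ((p and s) implies p), u
2. not ((p and s) implies p), v
3. p and s, v
4. not p, v
5. p, v
6. s, v
Accessibility: uRu, uRv, vRu, vRv
Branch closes: p and not p both at v.
All branches of the negation close; one closing branch shown above.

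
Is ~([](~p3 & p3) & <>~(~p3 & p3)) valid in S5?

Valid

Tableau for the negation [](~p3 & p3) & <>~(~p3 & p3):
1. [](~p3 & p3) & <>~(~p3 & p3), u
2. [](~p3 & p3), u   [&-rule on 1]
3. <>~(~p3 & p3), u   [&-rule on 1]
4. ~p3 & p3, u   [[]-rule on 2 via uRu]
5. ~p3, u   [&-rule on 4]
6. p3, u   [&-rule on 4]
Accessibility: uRu
Branch closes: p3 and ~p3 both at u.
All branches of the negation close; one closing branch shown above.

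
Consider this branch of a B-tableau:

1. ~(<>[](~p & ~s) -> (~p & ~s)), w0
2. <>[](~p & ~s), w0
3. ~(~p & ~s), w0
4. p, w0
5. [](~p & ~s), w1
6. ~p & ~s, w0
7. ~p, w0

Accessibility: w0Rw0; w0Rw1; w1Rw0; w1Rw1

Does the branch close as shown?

Closed

Both p and ~p appear at w0.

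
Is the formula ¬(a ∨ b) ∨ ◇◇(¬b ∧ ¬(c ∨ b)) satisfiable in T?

Satisfiable

1. ¬(a ∨ b) ∨ ◇◇(¬b ∧ ¬(c ∨ b)), u
2. ◇◇(¬b ∧ ¬(c ∨ b)), u   [∨-rule on 1 (branches; this branch)]
3. ◇(¬b ∧ ¬(c ∨ b)), v   [◇-rule on 2: fresh world v, uRv]
4. ¬b ∧ ¬(c ∨ b), w   [◇-rule on 3: fresh world w, vRw]
5. ¬b, w   [∧-rule on 4]
6. ¬(c ∨ b), w   [∧-rule on 4]
7. ¬c, w   [¬∨-rule on 6]
Accessibility: uRu, uRv, vRv, vRw, wRw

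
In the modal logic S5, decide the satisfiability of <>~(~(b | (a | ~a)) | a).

1. <>~(~(b | (a | ~a)) | a), 0
2. ~(~(b | (a | ~a)) | a), 1
3. b | (a | ~a), 1
4. ~a, 1
5. a | ~a, 1
Accessibility: 0R0, 0R1, 1R0, 1R1

Satisfiable (open branch found)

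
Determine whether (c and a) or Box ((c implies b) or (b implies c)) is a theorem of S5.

Valid

Tableau for the negation not ((c and a) or Box ((c implies b) or (b implies c))):
1. not ((c and a) or Box ((c implies b) or (b implies c))), 0
2. not (c and a), 0   [neg-or-rule on 1]
3. not Box ((c implies b) or (b implies c)), 0   [neg-or-rule on 1]
4. not a, 0   [neg-and-rule on 2 (branches; this branch)]
5. not ((c implies b) or (b implies c)), 1   [neg-Box-rule on 3: fresh world 1, 0R1]
6. not (c implies b), 1   [neg-or-rule on 5]
7. not (b implies c), 1   [neg-or-rule on 5]
8. c, 1   [neg-implies-rule on 6]
9. not b, 1   [neg-implies-rule on 6]
10. b, 1   [neg-implies-rule on 7]
11. not c, 1   [neg-implies-rule on 7]
Accessibility: 0R0, 0R1, 1R0, 1R1
Branch closes: b and not b both at 1.
Every branch of the negation's tableau closes; the branch above is one of them.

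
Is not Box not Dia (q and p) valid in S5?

Tableau for the negation Box not Dia (q and p):
1. Box not Dia (q and p), w0
2. not Dia (q and p), w0
3. not (q and p), w0
4. not p, w0
Accessibility: w0Rw0
The negation has an open branch (countermodel exists).

Invalid (countermodel exists)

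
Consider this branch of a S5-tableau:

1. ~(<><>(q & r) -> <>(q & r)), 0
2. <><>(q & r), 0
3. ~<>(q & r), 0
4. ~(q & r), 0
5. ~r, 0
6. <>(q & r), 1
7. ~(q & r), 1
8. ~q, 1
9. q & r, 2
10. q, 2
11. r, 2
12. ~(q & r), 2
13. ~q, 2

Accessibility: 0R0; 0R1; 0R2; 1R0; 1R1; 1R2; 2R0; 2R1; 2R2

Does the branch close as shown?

Both q and ~q appear at 2.

Closed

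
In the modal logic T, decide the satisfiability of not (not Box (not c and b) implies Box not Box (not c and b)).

1. not (not Box (not c and b) implies Box not Box (not c and b)), 0
2. not Box (not c and b), 0
3. not Box not Box (not c and b), 0
4. not (not c and b), 1
5. not b, 1
6. Box (not c and b), 2
7. not c and b, 2
8. not c, 2
9. b, 2
Accessibility: 0R0, 0R1, 0R2, 1R1, 2R2

Yes, satisfiable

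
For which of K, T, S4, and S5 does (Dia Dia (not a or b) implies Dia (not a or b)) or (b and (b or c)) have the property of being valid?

S4, S5

S4-tableau for the negation not ((Dia Dia (not a or b) implies Dia (not a or b)) or (b and (b or c))):
1. not ((Dia Dia (not a or b) implies Dia (not a or b)) or (b and (b or c))), 0
2. not (Dia Dia (not a or b) implies Dia (not a or b)), 0   [neg-or-rule on 1]
3. not (b and (b or c)), 0   [neg-or-rule on 1]
4. Dia Dia (not a or b), 0   [neg-implies-rule on 2]
5. not Dia (not a or b), 0   [neg-implies-rule on 2]
6. not (not a or b), 0   [neg-Dia-rule on 5 via 0R0]
7. a, 0   [neg-or-rule on 6]
8. not b, 0   [neg-or-rule on 6]
9. not (b or c), 0   [neg-and-rule on 3 (branches; this branch)]
10. not c, 0   [neg-or-rule on 9]
11. Dia (not a or b), 1   [Dia-rule on 4: fresh world 1, 0R1]
12. not (not a or b), 1   [neg-Dia-rule on 5 via 0R1]
13. a, 1   [neg-or-rule on 12]
14. not b, 1   [neg-or-rule on 12]
15. not a or b, 2   [Dia-rule on 11: fresh world 2, 1R2]
16. not (not a or b), 2   [neg-Dia-rule on 5 via 0R2]
17. a, 2   [neg-or-rule on 16]
18. not b, 2   [neg-or-rule on 16]
19. b, 2   [or-rule on 15 (branches; this branch)]
Accessibility: 0R0, 0R1, 0R2, 1R1, 1R2, 2R2
Branch closes: b and not b both at 2.
Every branch closes (one shown): valid in S4, hence also in S5 (every theorem of S4 is a theorem of S5).
T-tableau for the negation not ((Dia Dia (not a or b) implies Dia (not a or b)) or (b and (b or c))):
1. not ((Dia Dia (not a or b) implies Dia (not a or b)) or (b and (b or c))), 0
2. not (Dia Dia (not a or b) implies Dia (not a or b)), 0   [neg-or-rule on 1]
3. not (b and (b or c)), 0   [neg-or-rule on 1]
4. Dia Dia (not a or b), 0   [neg-implies-rule on 2]
5. not Dia (not a or b), 0   [neg-implies-rule on 2]
6. not (not a or b), 0   [neg-Dia-rule on 5 via 0R0]
7. a, 0   [neg-or-rule on 6]
8. not b, 0   [neg-or-rule on 6]
9. not (b or c), 0   [neg-and-rule on 3 (branches; this branch)]
10. not c, 0   [neg-or-rule on 9]
11. Dia (not a or b), 1   [Dia-rule on 4: fresh world 1, 0R1]
12. not (not a or b), 1   [neg-Dia-rule on 5 via 0R1]
13. a, 1   [neg-or-rule on 12]
14. not b, 1   [neg-or-rule on 12]
15. not a or b, 2   [Dia-rule on 11: fresh world 2, 1R2]
16. b, 2   [or-rule on 15 (branches; this branch)]
Accessibility: 0R0, 0R1, 1R1, 1R2, 2R2
Complete open branch: countermodel on a T-frame, so not valid in T, nor in K (the same frame is also a K-frame).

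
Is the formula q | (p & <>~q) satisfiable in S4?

Yes, satisfiable

1. q | (p & <>~q), w0
2. p & <>~q, w0
3. p, w0
4. <>~q, w0
5. ~q, w1
Accessibility: w0Rw0, w0Rw1, w1Rw1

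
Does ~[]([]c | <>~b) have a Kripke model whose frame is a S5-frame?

Satisfiable (open branch found)

1. ~[]([]c | <>~b), w0
2. ~([]c | <>~b), w1   [~[]-rule on 1: fresh world w1, w0Rw1]
3. ~[]c, w1   [~|-rule on 2]
4. ~<>~b, w1   [~|-rule on 2]
5. b, w0   [~<>-rule on 4 via w1Rw0]
6. b, w1   [~<>-rule on 4 via w1Rw1]
7. ~c, w2   [~[]-rule on 3: fresh world w2, w1Rw2]
8. b, w2   [~<>-rule on 4 via w1Rw2]
Accessibility: w0Rw0, w0Rw1, w0Rw2, w1Rw0, w1Rw1, w1Rw2, w2Rw0, w2Rw1, w2Rw2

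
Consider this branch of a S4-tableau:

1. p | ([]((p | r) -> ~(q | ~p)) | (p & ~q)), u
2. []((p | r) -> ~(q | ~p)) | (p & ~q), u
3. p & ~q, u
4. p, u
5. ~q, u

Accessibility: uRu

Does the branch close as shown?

No atom appears with both signs at the same world.

Not closed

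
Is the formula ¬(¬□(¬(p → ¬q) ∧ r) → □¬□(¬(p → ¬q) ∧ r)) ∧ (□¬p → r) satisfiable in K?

1. ¬(¬□(¬(p → ¬q) ∧ r) → □¬□(¬(p → ¬q) ∧ r)) ∧ (□¬p → r), 0
2. ¬(¬□(¬(p → ¬q) ∧ r) → □¬□(¬(p → ¬q) ∧ r)), 0
3. □¬p → r, 0
4. ¬□(¬(p → ¬q) ∧ r), 0
5. ¬□¬□(¬(p → ¬q) ∧ r), 0
6. r, 0
7. ¬(¬(p → ¬q) ∧ r), 1
8. ¬r, 1
9. □(¬(p → ¬q) ∧ r), 2
Accessibility: 0R1, 0R2

Yes, satisfiable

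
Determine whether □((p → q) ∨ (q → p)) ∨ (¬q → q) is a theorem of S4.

Valid in S4

Tableau for the negation ¬(□((p → q) ∨ (q → p)) ∨ (¬q → q)):
1. ¬(□((p → q) ∨ (q → p)) ∨ (¬q → q)), u
2. ¬□((p → q) ∨ (q → p)), u
3. ¬(¬q → q), u
4. ¬q, u
5. ¬((p → q) ∨ (q → p)), v
6. ¬(p → q), v
7. ¬(q → p), v
8. p, v
9. ¬q, v
10. q, v
11. ¬p, v
Accessibility: uRu, uRv, vRv
Branch closes: q and ¬q both at v.
All branches of the negation close; one closing branch shown above.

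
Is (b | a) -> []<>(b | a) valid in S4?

Tableau for the negation ~((b | a) -> []<>(b | a)):
1. ~((b | a) -> []<>(b | a)), 0
2. b | a, 0
3. ~[]<>(b | a), 0
4. a, 0
5. ~<>(b | a), 1
6. ~(b | a), 1
7. ~b, 1
8. ~a, 1
Accessibility: 0R0, 0R1, 1R1
The negation has an open branch (countermodel exists).

No, not valid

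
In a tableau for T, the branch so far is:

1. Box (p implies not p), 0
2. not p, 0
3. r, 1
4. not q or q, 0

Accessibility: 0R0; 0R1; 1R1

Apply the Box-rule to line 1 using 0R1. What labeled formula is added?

p implies not p, 1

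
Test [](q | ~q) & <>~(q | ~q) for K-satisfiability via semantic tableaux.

1. [](q | ~q) & <>~(q | ~q), u
2. [](q | ~q), u   [&-rule on 1]
3. <>~(q | ~q), u   [&-rule on 1]
4. ~(q | ~q), v   [<>-rule on 3: fresh world v, uRv]
5. ~q, v   [~|-rule on 4]
6. q, v   [~|-rule on 4]
Accessibility: uRv
Branch closes: q and ~q both at v.
(One branch shown.) All branches close.

No, unsatisfiable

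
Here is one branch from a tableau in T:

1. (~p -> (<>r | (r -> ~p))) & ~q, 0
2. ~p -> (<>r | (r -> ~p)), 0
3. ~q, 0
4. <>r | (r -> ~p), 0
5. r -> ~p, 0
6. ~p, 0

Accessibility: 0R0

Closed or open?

No, open

There is no literal clash: for every atom and world, at most one sign appears.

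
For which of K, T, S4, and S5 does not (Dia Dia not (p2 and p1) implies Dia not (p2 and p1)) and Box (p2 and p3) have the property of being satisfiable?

S4-tableau for the formula:
1. not (Dia Dia not (p2 and p1) implies Dia not (p2 and p1)) and Box (p2 and p3), w0
2. not (Dia Dia not (p2 and p1) implies Dia not (p2 and p1)), w0
3. Box (p2 and p3), w0
4. Dia Dia not (p2 and p1), w0
5. not Dia not (p2 and p1), w0
6. p2 and p3, w0
7. p2, w0
8. p3, w0
9. p2 and p1, w0
10. p1, w0
11. Dia not (p2 and p1), w1
12. p2 and p3, w1
13. p2, w1
14. p3, w1
15. p2 and p1, w1
16. p1, w1
17. not (p2 and p1), w2
18. p2 and p3, w2
19. p2, w2
20. p3, w2
21. p2 and p1, w2
22. p1, w2
23. not p1, w2
Accessibility: w0Rw0, w0Rw1, w0Rw2, w1Rw1, w1Rw2, w2Rw2
Branch closes: p1 and not p1 both at w2.
Every branch closes (one shown): unsatisfiable in S4, hence also in S5 (every S5-frame is an S4-frame).
T-tableau for the formula:
1. not (Dia Dia not (p2 and p1) implies Dia not (p2 and p1)) and Box (p2 and p3), w0
2. not (Dia Dia not (p2 and p1) implies Dia not (p2 and p1)), w0
3. Box (p2 and p3), w0
4. Dia Dia not (p2 and p1), w0
5. not Dia not (p2 and p1), w0
6. p2 and p3, w0
7. p2, w0
8. p3, w0
9. p2 and p1, w0
10. p1, w0
11. Dia not (p2 and p1), w1
12. p2 and p3, w1
13. p2, w1
14. p3, w1
15. p2 and p1, w1
16. p1, w1
17. not (p2 and p1), w2
18. not p1, w2
Accessibility: w0Rw0, w0Rw1, w1Rw1, w1Rw2, w2Rw2
Complete open branch: satisfiable in T, hence also in K (this T-model is also a K-model).

K, T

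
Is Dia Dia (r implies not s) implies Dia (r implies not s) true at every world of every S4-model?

Yes, valid

Tableau for the negation not (Dia Dia (r implies not s) implies Dia (r implies not s)):
1. not (Dia Dia (r implies not s) implies Dia (r implies not s)), 0
2. Dia Dia (r implies not s), 0
3. not Dia (r implies not s), 0
4. not (r implies not s), 0
5. r, 0
6. s, 0
7. Dia (r implies not s), 1
8. not (r implies not s), 1
9. r, 1
10. s, 1
11. r implies not s, 2
12. not (r implies not s), 2
13. r, 2
14. s, 2
15. not s, 2
Accessibility: 0R0, 0R1, 0R2, 1R1, 1R2, 2R2
Branch closes: s and not s both at 2.
All branches of the negation close; one closing branch shown above.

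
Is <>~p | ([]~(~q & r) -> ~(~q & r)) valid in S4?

Tableau for the negation ~(<>~p | ([]~(~q & r) -> ~(~q & r))):
1. ~(<>~p | ([]~(~q & r) -> ~(~q & r))), w0
2. ~<>~p, w0
3. ~([]~(~q & r) -> ~(~q & r)), w0
4. []~(~q & r), w0
5. ~q & r, w0
6. ~q, w0
7. r, w0
8. p, w0
9. ~(~q & r), w0
10. ~r, w0
Accessibility: w0Rw0
Branch closes: r and ~r both at w0.
Every branch of the negation's tableau closes; the branch above is one of them.

Valid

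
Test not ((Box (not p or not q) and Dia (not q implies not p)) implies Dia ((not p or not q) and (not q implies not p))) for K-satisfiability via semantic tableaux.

Unsatisfiable (every branch closes)

1. not ((Box (not p or not q) and Dia (not q implies not p)) implies Dia ((not p or not q) and (not q implies not p))), 0
2. Box (not p or not q) and Dia (not q implies not p), 0   [neg-implies-rule on 1]
3. not Dia ((not p or not q) and (not q implies not p)), 0   [neg-implies-rule on 1]
4. Box (not p or not q), 0   [and-rule on 2]
5. Dia (not q implies not p), 0   [and-rule on 2]
6. not q implies not p, 1   [Dia-rule on 5: fresh world 1, 0R1]
7. not ((not p or not q) and (not q implies not p)), 1   [neg-Dia-rule on 3 via 0R1]
8. not p or not q, 1   [Box-rule on 4 via 0R1]
9. q, 1   [implies-rule on 6 (branches; this branch)]
10. not (not p or not q), 1   [neg-and-rule on 7 (branches; this branch)]
11. p, 1   [neg-or-rule on 10]
12. not q, 1   [or-rule on 8 (branches; this branch)]
Accessibility: 0R1
Branch closes: q and not q both at 1.
(One branch shown.) All branches close.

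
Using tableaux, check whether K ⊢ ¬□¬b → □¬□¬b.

Tableau for the negation ¬(¬□¬b → □¬□¬b):
1. ¬(¬□¬b → □¬□¬b), u
2. ¬□¬b, u
3. ¬□¬□¬b, u
4. b, v
5. □¬b, w
Accessibility: uRv, uRw
The negation has an open branch (countermodel exists).

Not valid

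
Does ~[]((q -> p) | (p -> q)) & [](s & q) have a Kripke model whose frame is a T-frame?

1. ~[]((q -> p) | (p -> q)) & [](s & q), u
2. ~[]((q -> p) | (p -> q)), u
3. [](s & q), u
4. s & q, u
5. s, u
6. q, u
7. ~((q -> p) | (p -> q)), v
8. ~(q -> p), v
9. ~(p -> q), v
10. q, v
11. ~p, v
12. p, v
13. ~q, v
Accessibility: uRu, uRv, vRv
Branch closes: p and ~p both at v.
Every branch closes; the branch above is one of them.

Unsatisfiable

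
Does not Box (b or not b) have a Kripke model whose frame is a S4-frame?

1. not Box (b or not b), u
2. not (b or not b), v
3. not b, v
4. b, v
Accessibility: uRu, uRv, vRv
Branch closes: b and not b both at v.
(One branch shown.) All branches close.

Unsatisfiable (every branch closes)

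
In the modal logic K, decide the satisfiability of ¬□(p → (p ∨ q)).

Unsatisfiable

1. ¬□(p → (p ∨ q)), 0
2. ¬(p → (p ∨ q)), 1
3. p, 1
4. ¬(p ∨ q), 1
5. ¬p, 1
6. ¬q, 1
Accessibility: 0R1
Branch closes: p and ¬p both at 1.
All branches of the tableau close; one closing branch shown above.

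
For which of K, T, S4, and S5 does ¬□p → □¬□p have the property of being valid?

S5-tableau for the negation ¬(¬□p → □¬□p):
1. ¬(¬□p → □¬□p), w0
2. ¬□p, w0
3. ¬□¬□p, w0
4. ¬p, w1
5. □p, w2
6. p, w0
7. p, w1
Accessibility: w0Rw0, w0Rw1, w0Rw2, w1Rw0, w1Rw1, w1Rw2, w2Rw0, w2Rw1, w2Rw2
Branch closes: p and ¬p both at w1.
Every branch closes (one shown): valid in S5.
S4-tableau for the negation ¬(¬□p → □¬□p):
1. ¬(¬□p → □¬□p), w0
2. ¬□p, w0
3. ¬□¬□p, w0
4. ¬p, w1
5. □p, w2
6. p, w2
Accessibility: w0Rw0, w0Rw1, w0Rw2, w1Rw1, w2Rw2
Complete open branch: countermodel on an S4-frame, so not valid in S4, nor in K, T (the same frame is also a K-frame and a T-frame).

S5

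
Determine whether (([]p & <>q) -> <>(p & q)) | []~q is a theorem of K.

Valid in K

Tableau for the negation ~((([]p & <>q) -> <>(p & q)) | []~q):
1. ~((([]p & <>q) -> <>(p & q)) | []~q), w0
2. ~(([]p & <>q) -> <>(p & q)), w0
3. ~[]~q, w0
4. []p & <>q, w0
5. ~<>(p & q), w0
6. []p, w0
7. <>q, w0
8. q, w1
9. ~(p & q), w1
10. p, w1
11. ~q, w1
Accessibility: w0Rw1
Branch closes: q and ~q both at w1.
Every branch of the negation's tableau closes; the branch above is one of them.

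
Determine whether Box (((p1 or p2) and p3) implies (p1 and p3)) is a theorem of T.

Tableau for the negation not Box (((p1 or p2) and p3) implies (p1 and p3)):
1. not Box (((p1 or p2) and p3) implies (p1 and p3)), w0
2. not (((p1 or p2) and p3) implies (p1 and p3)), w1
3. (p1 or p2) and p3, w1
4. not (p1 and p3), w1
5. p1 or p2, w1
6. p3, w1
7. not p1, w1
8. p2, w1
Accessibility: w0Rw0, w0Rw1, w1Rw1
The negation has an open branch (countermodel exists).

Invalid (countermodel exists)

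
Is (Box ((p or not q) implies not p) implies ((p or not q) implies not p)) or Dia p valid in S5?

Tableau for the negation not ((Box ((p or not q) implies not p) implies ((p or not q) implies not p)) or Dia p):
1. not ((Box ((p or not q) implies not p) implies ((p or not q) implies not p)) or Dia p), w0
2. not (Box ((p or not q) implies not p) implies ((p or not q) implies not p)), w0   [neg-or-rule on 1]
3. not Dia p, w0   [neg-or-rule on 1]
4. Box ((p or not q) implies not p), w0   [neg-implies-rule on 2]
5. not ((p or not q) implies not p), w0   [neg-implies-rule on 2]
6. p or not q, w0   [neg-implies-rule on 5]
7. p, w0   [neg-implies-rule on 5]
8. not p, w0   [neg-Dia-rule on 3 via w0Rw0]
Accessibility: w0Rw0
Branch closes: p and not p both at w0.
Every branch of the negation's tableau closes; the branch above is one of them.

Valid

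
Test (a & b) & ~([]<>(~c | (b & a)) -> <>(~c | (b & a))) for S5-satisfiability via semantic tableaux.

1. (a & b) & ~([]<>(~c | (b & a)) -> <>(~c | (b & a))), u
2. a & b, u
3. ~([]<>(~c | (b & a)) -> <>(~c | (b & a))), u
4. a, u
5. b, u
6. []<>(~c | (b & a)), u
7. ~<>(~c | (b & a)), u
8. <>(~c | (b & a)), u
9. ~(~c | (b & a)), u
10. c, u
11. ~(b & a), u
12. ~a, u
Accessibility: uRu
Branch closes: a and ~a both at u.
All branches of the tableau close; one closing branch shown above.

Unsatisfiable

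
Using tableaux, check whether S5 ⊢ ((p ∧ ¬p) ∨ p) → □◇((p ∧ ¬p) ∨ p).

Yes, valid

Tableau for the negation ¬(((p ∧ ¬p) ∨ p) → □◇((p ∧ ¬p) ∨ p)):
1. ¬(((p ∧ ¬p) ∨ p) → □◇((p ∧ ¬p) ∨ p)), 0
2. (p ∧ ¬p) ∨ p, 0   [¬→-rule on 1]
3. ¬□◇((p ∧ ¬p) ∨ p), 0   [¬→-rule on 1]
4. p, 0   [∨-rule on 2 (branches; this branch)]
5. ¬◇((p ∧ ¬p) ∨ p), 1   [¬□-rule on 3: fresh world 1, 0R1]
6. ¬((p ∧ ¬p) ∨ p), 0   [¬◇-rule on 5 via 1R0]
7. ¬(p ∧ ¬p), 0   [¬∨-rule on 6]
8. ¬p, 0   [¬∨-rule on 6]
Accessibility: 0R0, 0R1, 1R0, 1R1
Branch closes: p and ¬p both at 0.
All branches of the negation close; one closing branch shown above.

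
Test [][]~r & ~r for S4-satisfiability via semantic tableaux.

Yes, satisfiable

1. [][]~r & ~r, u
2. [][]~r, u
3. ~r, u
4. []~r, u
Accessibility: uRu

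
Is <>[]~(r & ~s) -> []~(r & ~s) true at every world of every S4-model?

No, not valid

Tableau for the negation ~(<>[]~(r & ~s) -> []~(r & ~s)):
1. ~(<>[]~(r & ~s) -> []~(r & ~s)), u
2. <>[]~(r & ~s), u
3. ~[]~(r & ~s), u
4. []~(r & ~s), v
5. ~(r & ~s), v
6. s, v
7. r & ~s, w
8. r, w
9. ~s, w
Accessibility: uRu, uRv, uRw, vRv, wRw
The negation has an open branch (countermodel exists).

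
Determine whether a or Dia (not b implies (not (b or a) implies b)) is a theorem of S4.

Tableau for the negation not (a or Dia (not b implies (not (b or a) implies b))):
1. not (a or Dia (not b implies (not (b or a) implies b))), 0
2. not a, 0
3. not Dia (not b implies (not (b or a) implies b)), 0
4. not (not b implies (not (b or a) implies b)), 0
5. not b, 0
6. not (not (b or a) implies b), 0
7. not (b or a), 0
Accessibility: 0R0
The negation has an open branch (countermodel exists).

Not valid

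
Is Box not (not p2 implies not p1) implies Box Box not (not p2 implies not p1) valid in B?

Not valid

Tableau for the negation not (Box not (not p2 implies not p1) implies Box Box not (not p2 implies not p1)):
1. not (Box not (not p2 implies not p1) implies Box Box not (not p2 implies not p1)), w0
2. Box not (not p2 implies not p1), w0
3. not Box Box not (not p2 implies not p1), w0
4. not (not p2 implies not p1), w0
5. not p2, w0
6. p1, w0
7. not Box not (not p2 implies not p1), w1
8. not (not p2 implies not p1), w1
9. not p2, w1
10. p1, w1
11. not p2 implies not p1, w2
12. not p1, w2
Accessibility: w0Rw0, w0Rw1, w1Rw0, w1Rw1, w1Rw2, w2Rw1, w2Rw2
The negation has an open branch (countermodel exists).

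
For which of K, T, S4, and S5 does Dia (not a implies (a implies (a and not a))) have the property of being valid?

T-tableau for the negation not Dia (not a implies (a implies (a and not a))):
1. not Dia (not a implies (a implies (a and not a))), w0
2. not (not a implies (a implies (a and not a))), w0
3. not a, w0
4. not (a implies (a and not a)), w0
5. a, w0
6. not (a and not a), w0
Accessibility: w0Rw0
Branch closes: a and not a both at w0.
Every branch closes (one shown): valid in T, hence also in S4, S5 (every theorem of T is a theorem of S4 and S5).
K-tableau for the negation not Dia (not a implies (a implies (a and not a))):
1. not Dia (not a implies (a implies (a and not a))), w0
Complete open branch: countermodel on a K-frame, so not valid in K.

T, S4, S5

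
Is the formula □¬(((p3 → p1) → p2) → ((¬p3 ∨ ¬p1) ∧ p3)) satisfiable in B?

Yes, satisfiable

1. □¬(((p3 → p1) → p2) → ((¬p3 ∨ ¬p1) ∧ p3)), 0
2. ¬(((p3 → p1) → p2) → ((¬p3 ∨ ¬p1) ∧ p3)), 0
3. (p3 → p1) → p2, 0
4. ¬((¬p3 ∨ ¬p1) ∧ p3), 0
5. p2, 0
6. ¬p3, 0
Accessibility: 0R0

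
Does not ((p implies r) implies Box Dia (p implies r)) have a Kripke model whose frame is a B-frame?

Unsatisfiable

1. not ((p implies r) implies Box Dia (p implies r)), u
2. p implies r, u
3. not Box Dia (p implies r), u
4. r, u
5. not Dia (p implies r), v
6. not (p implies r), u
7. p, u
8. not r, u
Accessibility: uRu, uRv, vRu, vRv
Branch closes: r and not r both at u.
(One branch shown.) All branches close.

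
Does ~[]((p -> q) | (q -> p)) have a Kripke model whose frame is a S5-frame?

No, unsatisfiable

1. ~[]((p -> q) | (q -> p)), 0
2. ~((p -> q) | (q -> p)), 1   [~[]-rule on 1: fresh world 1, 0R1]
3. ~(p -> q), 1   [~|-rule on 2]
4. ~(q -> p), 1   [~|-rule on 2]
5. p, 1   [~->-rule on 3]
6. ~q, 1   [~->-rule on 3]
7. q, 1   [~->-rule on 4]
8. ~p, 1   [~->-rule on 4]
Accessibility: 0R0, 0R1, 1R0, 1R1
Branch closes: q and ~q both at 1.
(One branch shown.) All branches close.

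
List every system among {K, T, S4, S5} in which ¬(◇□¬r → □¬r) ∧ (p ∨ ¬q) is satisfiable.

K, T, S4

S5-tableau for the formula:
1. ¬(◇□¬r → □¬r) ∧ (p ∨ ¬q), u
2. ¬(◇□¬r → □¬r), u
3. p ∨ ¬q, u
4. ◇□¬r, u
5. ¬□¬r, u
6. ¬q, u
7. □¬r, v
8. ¬r, u
9. ¬r, v
10. r, w
11. ¬r, w
Accessibility: uRu, uRv, uRw, vRu, vRv, vRw, wRu, wRv, wRw
Branch closes: r and ¬r both at w.
Every branch closes (one shown): unsatisfiable in S5.
S4-tableau for the formula:
1. ¬(◇□¬r → □¬r) ∧ (p ∨ ¬q), u
2. ¬(◇□¬r → □¬r), u
3. p ∨ ¬q, u
4. ◇□¬r, u
5. ¬□¬r, u
6. ¬q, u
7. □¬r, v
8. ¬r, v
9. r, w
Accessibility: uRu, uRv, uRw, vRv, wRw
Complete open branch: satisfiable in S4, hence also in K, T (this S4-model is also a K-model and a T-model).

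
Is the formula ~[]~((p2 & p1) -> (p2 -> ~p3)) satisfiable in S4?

Satisfiable

1. ~[]~((p2 & p1) -> (p2 -> ~p3)), u
2. (p2 & p1) -> (p2 -> ~p3), v
3. p2 -> ~p3, v
4. ~p3, v
Accessibility: uRu, uRv, vRv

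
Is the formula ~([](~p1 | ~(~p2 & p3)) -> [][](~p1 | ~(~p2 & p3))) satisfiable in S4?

Unsatisfiable

1. ~([](~p1 | ~(~p2 & p3)) -> [][](~p1 | ~(~p2 & p3))), u
2. [](~p1 | ~(~p2 & p3)), u
3. ~[][](~p1 | ~(~p2 & p3)), u
4. ~p1 | ~(~p2 & p3), u
5. ~(~p2 & p3), u
6. ~p3, u
7. ~[](~p1 | ~(~p2 & p3)), v
8. ~p1 | ~(~p2 & p3), v
9. ~(~p2 & p3), v
10. ~p3, v
11. ~(~p1 | ~(~p2 & p3)), w
12. p1, w
13. ~p2 & p3, w
14. ~p2, w
15. p3, w
16. ~p1 | ~(~p2 & p3), w
17. ~(~p2 & p3), w
18. ~p3, w
Accessibility: uRu, uRv, uRw, vRv, vRw, wRw
Branch closes: p3 and ~p3 both at w.
Every branch closes; the branch above is one of them.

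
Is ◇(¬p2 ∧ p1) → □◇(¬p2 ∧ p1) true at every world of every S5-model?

Valid

Tableau for the negation ¬(◇(¬p2 ∧ p1) → □◇(¬p2 ∧ p1)):
1. ¬(◇(¬p2 ∧ p1) → □◇(¬p2 ∧ p1)), u
2. ◇(¬p2 ∧ p1), u   [¬→-rule on 1]
3. ¬□◇(¬p2 ∧ p1), u   [¬→-rule on 1]
4. ¬p2 ∧ p1, v   [◇-rule on 2: fresh world v, uRv]
5. ¬p2, v   [∧-rule on 4]
6. p1, v   [∧-rule on 4]
7. ¬◇(¬p2 ∧ p1), w   [¬□-rule on 3: fresh world w, uRw]
8. ¬(¬p2 ∧ p1), u   [¬◇-rule on 7 via wRu]
9. ¬(¬p2 ∧ p1), v   [¬◇-rule on 7 via wRv]
10. ¬(¬p2 ∧ p1), w   [¬◇-rule on 7 via wRw]
11. ¬p1, u   [¬∧-rule on 8 (branches; this branch)]
12. ¬p1, v   [¬∧-rule on 9 (branches; this branch)]
Accessibility: uRu, uRv, uRw, vRu, vRv, vRw, wRu, wRv, wRw
Branch closes: p1 and ¬p1 both at v.
All branches of the negation close; one closing branch shown above.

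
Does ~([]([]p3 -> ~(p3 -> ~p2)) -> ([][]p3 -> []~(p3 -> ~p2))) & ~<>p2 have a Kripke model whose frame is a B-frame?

1. ~([]([]p3 -> ~(p3 -> ~p2)) -> ([][]p3 -> []~(p3 -> ~p2))) & ~<>p2, w0
2. ~([]([]p3 -> ~(p3 -> ~p2)) -> ([][]p3 -> []~(p3 -> ~p2))), w0
3. ~<>p2, w0
4. []([]p3 -> ~(p3 -> ~p2)), w0
5. ~([][]p3 -> []~(p3 -> ~p2)), w0
6. [][]p3, w0
7. ~[]~(p3 -> ~p2), w0
8. ~p2, w0
9. []p3 -> ~(p3 -> ~p2), w0
10. []p3, w0
11. p3, w0
12. ~[]p3, w0
13. p3 -> ~p2, w1
14. ~p2, w1
15. []p3 -> ~(p3 -> ~p2), w1
16. []p3, w1
17. p3, w1
18. ~[]p3, w1
19. ~p3, w2
20. ~p2, w2
21. []p3 -> ~(p3 -> ~p2), w2
22. []p3, w2
23. p3, w2
Accessibility: w0Rw0, w0Rw1, w0Rw2, w1Rw0, w1Rw1, w2Rw0, w2Rw2
Branch closes: p3 and ~p3 both at w2.
All branches of the tableau close; one closing branch shown above.

No, unsatisfiable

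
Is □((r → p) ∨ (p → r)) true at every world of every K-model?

Yes, valid

Tableau for the negation ¬□((r → p) ∨ (p → r)):
1. ¬□((r → p) ∨ (p → r)), u
2. ¬((r → p) ∨ (p → r)), v
3. ¬(r → p), v
4. ¬(p → r), v
5. r, v
6. ¬p, v
7. p, v
8. ¬r, v
Accessibility: uRv
Branch closes: p and ¬p both at v.
All branches of the negation close; one closing branch shown above.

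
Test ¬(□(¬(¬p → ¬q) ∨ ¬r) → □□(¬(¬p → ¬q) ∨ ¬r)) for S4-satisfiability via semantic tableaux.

Unsatisfiable

1. ¬(□(¬(¬p → ¬q) ∨ ¬r) → □□(¬(¬p → ¬q) ∨ ¬r)), w0
2. □(¬(¬p → ¬q) ∨ ¬r), w0
3. ¬□□(¬(¬p → ¬q) ∨ ¬r), w0
4. ¬(¬p → ¬q) ∨ ¬r, w0
5. ¬(¬p → ¬q), w0
6. ¬p, w0
7. q, w0
8. ¬□(¬(¬p → ¬q) ∨ ¬r), w1
9. ¬(¬p → ¬q) ∨ ¬r, w1
10. ¬(¬p → ¬q), w1
11. ¬p, w1
12. q, w1
13. ¬(¬(¬p → ¬q) ∨ ¬r), w2
14. ¬p → ¬q, w2
15. r, w2
16. ¬(¬p → ¬q) ∨ ¬r, w2
17. ¬q, w2
18. ¬(¬p → ¬q), w2
19. ¬p, w2
20. q, w2
Accessibility: w0Rw0, w0Rw1, w0Rw2, w1Rw1, w1Rw2, w2Rw2
Branch closes: q and ¬q both at w2.
(One branch shown.) All branches close.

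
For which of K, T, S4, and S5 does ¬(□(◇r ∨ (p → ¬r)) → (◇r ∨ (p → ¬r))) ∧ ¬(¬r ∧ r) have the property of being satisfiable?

K-tableau for the formula:
1. ¬(□(◇r ∨ (p → ¬r)) → (◇r ∨ (p → ¬r))) ∧ ¬(¬r ∧ r), w0
2. ¬(□(◇r ∨ (p → ¬r)) → (◇r ∨ (p → ¬r))), w0
3. ¬(¬r ∧ r), w0
4. □(◇r ∨ (p → ¬r)), w0
5. ¬(◇r ∨ (p → ¬r)), w0
6. ¬◇r, w0
7. ¬(p → ¬r), w0
8. p, w0
9. r, w0
Complete open branch: satisfiable in K.
T-tableau for the formula:
1. ¬(□(◇r ∨ (p → ¬r)) → (◇r ∨ (p → ¬r))) ∧ ¬(¬r ∧ r), w0
2. ¬(□(◇r ∨ (p → ¬r)) → (◇r ∨ (p → ¬r))), w0
3. ¬(¬r ∧ r), w0
4. □(◇r ∨ (p → ¬r)), w0
5. ¬(◇r ∨ (p → ¬r)), w0
6. ¬◇r, w0
7. ¬(p → ¬r), w0
8. p, w0
9. r, w0
10. ◇r ∨ (p → ¬r), w0
11. ¬r, w0
Accessibility: w0Rw0
Branch closes: r and ¬r both at w0.
Every branch closes (one shown): unsatisfiable in T, hence also in S4, S5 (every S4/S5-frame is a T-frame).

K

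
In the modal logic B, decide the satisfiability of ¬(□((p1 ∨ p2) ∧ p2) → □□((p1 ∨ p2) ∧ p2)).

Yes, satisfiable

1. ¬(□((p1 ∨ p2) ∧ p2) → □□((p1 ∨ p2) ∧ p2)), 0
2. □((p1 ∨ p2) ∧ p2), 0   [¬→-rule on 1]
3. ¬□□((p1 ∨ p2) ∧ p2), 0   [¬→-rule on 1]
4. (p1 ∨ p2) ∧ p2, 0   [□-rule on 2 via 0R0]
5. p1 ∨ p2, 0   [∧-rule on 4]
6. p2, 0   [∧-rule on 4]
7. ¬□((p1 ∨ p2) ∧ p2), 1   [¬□-rule on 3: fresh world 1, 0R1]
8. (p1 ∨ p2) ∧ p2, 1   [□-rule on 2 via 0R1]
9. p1 ∨ p2, 1   [∧-rule on 8]
10. p2, 1   [∧-rule on 8]
11. ¬((p1 ∨ p2) ∧ p2), 2   [¬□-rule on 7: fresh world 2, 1R2]
12. ¬p2, 2   [¬∧-rule on 11 (branches; this branch)]
Accessibility: 0R0, 0R1, 1R0, 1R1, 1R2, 2R1, 2R2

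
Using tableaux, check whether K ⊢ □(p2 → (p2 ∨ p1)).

Tableau for the negation ¬□(p2 → (p2 ∨ p1)):
1. ¬□(p2 → (p2 ∨ p1)), u
2. ¬(p2 → (p2 ∨ p1)), v   [¬□-rule on 1: fresh world v, uRv]
3. p2, v   [¬→-rule on 2]
4. ¬(p2 ∨ p1), v   [¬→-rule on 2]
5. ¬p2, v   [¬∨-rule on 4]
6. ¬p1, v   [¬∨-rule on 4]
Accessibility: uRv
Branch closes: p2 and ¬p2 both at v.
Every branch of the negation's tableau closes; the branch above is one of them.

Valid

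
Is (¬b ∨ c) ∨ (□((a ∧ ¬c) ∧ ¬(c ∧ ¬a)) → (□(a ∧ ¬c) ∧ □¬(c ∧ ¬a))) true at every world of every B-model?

Yes, valid

Tableau for the negation ¬((¬b ∨ c) ∨ (□((a ∧ ¬c) ∧ ¬(c ∧ ¬a)) → (□(a ∧ ¬c) ∧ □¬(c ∧ ¬a)))):
1. ¬((¬b ∨ c) ∨ (□((a ∧ ¬c) ∧ ¬(c ∧ ¬a)) → (□(a ∧ ¬c) ∧ □¬(c ∧ ¬a)))), 0
2. ¬(¬b ∨ c), 0
3. ¬(□((a ∧ ¬c) ∧ ¬(c ∧ ¬a)) → (□(a ∧ ¬c) ∧ □¬(c ∧ ¬a))), 0
4. b, 0
5. ¬c, 0
6. □((a ∧ ¬c) ∧ ¬(c ∧ ¬a)), 0
7. ¬(□(a ∧ ¬c) ∧ □¬(c ∧ ¬a)), 0
8. (a ∧ ¬c) ∧ ¬(c ∧ ¬a), 0
9. a ∧ ¬c, 0
10. ¬(c ∧ ¬a), 0
11. a, 0
12. ¬□¬(c ∧ ¬a), 0
13. c ∧ ¬a, 1
14. c, 1
15. ¬a, 1
16. (a ∧ ¬c) ∧ ¬(c ∧ ¬a), 1
17. a ∧ ¬c, 1
18. ¬(c ∧ ¬a), 1
19. a, 1
20. ¬c, 1
Accessibility: 0R0, 0R1, 1R0, 1R1
Branch closes: a and ¬a both at 1.
All branches of the negation close; one closing branch shown above.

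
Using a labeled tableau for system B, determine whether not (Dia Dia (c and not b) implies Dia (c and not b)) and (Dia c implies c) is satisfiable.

1. not (Dia Dia (c and not b) implies Dia (c and not b)) and (Dia c implies c), u
2. not (Dia Dia (c and not b) implies Dia (c and not b)), u
3. Dia c implies c, u
4. Dia Dia (c and not b), u
5. not Dia (c and not b), u
6. not (c and not b), u
7. c, u
8. b, u
9. Dia (c and not b), v
10. not (c and not b), v
11. b, v
12. c and not b, w
13. c, w
14. not b, w
Accessibility: uRu, uRv, vRu, vRv, vRw, wRv, wRw

Satisfiable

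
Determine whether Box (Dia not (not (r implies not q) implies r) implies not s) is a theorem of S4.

Valid in S4

Tableau for the negation not Box (Dia not (not (r implies not q) implies r) implies not s):
1. not Box (Dia not (not (r implies not q) implies r) implies not s), w0
2. not (Dia not (not (r implies not q) implies r) implies not s), w1   [neg-Box-rule on 1: fresh world w1, w0Rw1]
3. Dia not (not (r implies not q) implies r), w1   [neg-implies-rule on 2]
4. s, w1   [neg-implies-rule on 2]
5. not (not (r implies not q) implies r), w2   [Dia-rule on 3: fresh world w2, w1Rw2]
6. not (r implies not q), w2   [neg-implies-rule on 5]
7. not r, w2   [neg-implies-rule on 5]
8. r, w2   [neg-implies-rule on 6]
9. q, w2   [neg-implies-rule on 6]
Accessibility: w0Rw0, w0Rw1, w0Rw2, w1Rw1, w1Rw2, w2Rw2
Branch closes: r and not r both at w2.
All branches of the negation close; one closing branch shown above.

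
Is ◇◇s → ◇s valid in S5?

Tableau for the negation ¬(◇◇s → ◇s):
1. ¬(◇◇s → ◇s), 0
2. ◇◇s, 0   [¬→-rule on 1]
3. ¬◇s, 0   [¬→-rule on 1]
4. ¬s, 0   [¬◇-rule on 3 via 0R0]
5. ◇s, 1   [◇-rule on 2: fresh world 1, 0R1]
6. ¬s, 1   [¬◇-rule on 3 via 0R1]
7. s, 2   [◇-rule on 5: fresh world 2, 1R2]
8. ¬s, 2   [¬◇-rule on 3 via 0R2]
Accessibility: 0R0, 0R1, 0R2, 1R0, 1R1, 1R2, 2R0, 2R1, 2R2
Branch closes: s and ¬s both at 2.
Every branch of the negation's tableau closes; the branch above is one of them.

Yes, valid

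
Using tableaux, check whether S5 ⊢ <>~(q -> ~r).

Not valid

Tableau for the negation ~<>~(q -> ~r):
1. ~<>~(q -> ~r), u
2. q -> ~r, u   [~<>-rule on 1 via uRu]
3. ~r, u   [->-rule on 2 (branches; this branch)]
Accessibility: uRu
The negation has an open branch (countermodel exists).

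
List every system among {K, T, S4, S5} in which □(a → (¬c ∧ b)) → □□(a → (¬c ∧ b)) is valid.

S4, S5

T-tableau for the negation ¬(□(a → (¬c ∧ b)) → □□(a → (¬c ∧ b))):
1. ¬(□(a → (¬c ∧ b)) → □□(a → (¬c ∧ b))), 0
2. □(a → (¬c ∧ b)), 0   [¬→-rule on 1]
3. ¬□□(a → (¬c ∧ b)), 0   [¬→-rule on 1]
4. a → (¬c ∧ b), 0   [□-rule on 2 via 0R0]
5. ¬c ∧ b, 0   [→-rule on 4 (branches; this branch)]
6. ¬c, 0   [∧-rule on 5]
7. b, 0   [∧-rule on 5]
8. ¬□(a → (¬c ∧ b)), 1   [¬□-rule on 3: fresh world 1, 0R1]
9. a → (¬c ∧ b), 1   [□-rule on 2 via 0R1]
10. ¬c ∧ b, 1   [→-rule on 9 (branches; this branch)]
11. ¬c, 1   [∧-rule on 10]
12. b, 1   [∧-rule on 10]
13. ¬(a → (¬c ∧ b)), 2   [¬□-rule on 8: fresh world 2, 1R2]
14. a, 2   [¬→-rule on 13]
15. ¬(¬c ∧ b), 2   [¬→-rule on 13]
16. ¬b, 2   [¬∧-rule on 15 (branches; this branch)]
Accessibility: 0R0, 0R1, 1R1, 1R2, 2R2
Complete open branch: countermodel on a T-frame, so not valid in T, nor in K (the same frame is also a K-frame).
S4-tableau for the negation ¬(□(a → (¬c ∧ b)) → □□(a → (¬c ∧ b))):
1. ¬(□(a → (¬c ∧ b)) → □□(a → (¬c ∧ b))), 0
2. □(a → (¬c ∧ b)), 0   [¬→-rule on 1]
3. ¬□□(a → (¬c ∧ b)), 0   [¬→-rule on 1]
4. a → (¬c ∧ b), 0   [□-rule on 2 via 0R0]
5. ¬c ∧ b, 0   [→-rule on 4 (branches; this branch)]
6. ¬c, 0   [∧-rule on 5]
7. b, 0   [∧-rule on 5]
8. ¬□(a → (¬c ∧ b)), 1   [¬□-rule on 3: fresh world 1, 0R1]
9. a → (¬c ∧ b), 1   [□-rule on 2 via 0R1]
10. ¬c ∧ b, 1   [→-rule on 9 (branches; this branch)]
11. ¬c, 1   [∧-rule on 10]
12. b, 1   [∧-rule on 10]
13. ¬(a → (¬c ∧ b)), 2   [¬□-rule on 8: fresh world 2, 1R2]
14. a, 2   [¬→-rule on 13]
15. ¬(¬c ∧ b), 2   [¬→-rule on 13]
16. a → (¬c ∧ b), 2   [□-rule on 2 via 0R2]
17. ¬b, 2   [¬∧-rule on 15 (branches; this branch)]
18. ¬c ∧ b, 2   [→-rule on 16 (branches; this branch)]
19. ¬c, 2   [∧-rule on 18]
20. b, 2   [∧-rule on 18]
Accessibility: 0R0, 0R1, 0R2, 1R1, 1R2, 2R2
Branch closes: b and ¬b both at 2.
Every branch closes (one shown): valid in S4, hence also in S5 (every theorem of S4 is a theorem of S5).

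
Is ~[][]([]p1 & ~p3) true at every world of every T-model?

Invalid (countermodel exists)

Tableau for the negation [][]([]p1 & ~p3):
1. [][]([]p1 & ~p3), u
2. []([]p1 & ~p3), u   [[]-rule on 1 via uRu]
3. []p1 & ~p3, u   [[]-rule on 2 via uRu]
4. []p1, u   [&-rule on 3]
5. ~p3, u   [&-rule on 3]
6. p1, u   [[]-rule on 4 via uRu]
Accessibility: uRu
The negation has an open branch (countermodel exists).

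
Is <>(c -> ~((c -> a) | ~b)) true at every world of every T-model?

No, not valid

Tableau for the negation ~<>(c -> ~((c -> a) | ~b)):
1. ~<>(c -> ~((c -> a) | ~b)), w0
2. ~(c -> ~((c -> a) | ~b)), w0
3. c, w0
4. (c -> a) | ~b, w0
5. ~b, w0
Accessibility: w0Rw0
The negation has an open branch (countermodel exists).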